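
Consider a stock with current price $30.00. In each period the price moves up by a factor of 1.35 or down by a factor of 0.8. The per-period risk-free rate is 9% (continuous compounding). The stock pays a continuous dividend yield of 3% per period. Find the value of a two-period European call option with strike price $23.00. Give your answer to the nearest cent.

$9.91

Per-period risk-free factor R = e^0.09 = 1.0942; dividend-adjusted growth = e^(0.09−0.03) = 1.0618.
Risk-neutral probability p = (1.0618 − 0.8)/(1.35 − 0.8) = 0.2618/0.5500 = 0.4761
Terminal stock prices: S_uu = 54.68, S_ud = 32.4, S_dd = 19.2
Terminal payoffs (S − K): max(31.68, 0) = 31.68, max(9.4, 0) = 9.4, max(-3.8, 0) = 0
Node u (S = 40.5): V_u = e^(−0.09)·[0.4761·31.6750 + 0.5239·9.4000] = 18.2826
Node d (S = 24): V_d = e^(−0.09)·[0.4761·9.4000 + 0.5239·0.0000] = 4.0899
Node 0 (S = 30): V_0 = e^(−0.09)·[0.4761·18.2826 + 0.5239·4.0899] = 9.9130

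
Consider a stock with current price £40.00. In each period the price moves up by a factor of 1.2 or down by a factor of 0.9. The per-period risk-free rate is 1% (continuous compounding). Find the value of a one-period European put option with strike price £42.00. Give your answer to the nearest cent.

Risk-neutral probability p = (e^0.01 − 0.9)/(1.2 − 0.9) = 0.1101/0.3000 = 0.3668
Terminal stock prices: S_u = 48, S_d = 36
Terminal payoffs (K − S): max(-6, 0) = 0, max(6, 0) = 6
Node 0 (S = 40): V_0 = e^(−0.01)·[0.3668·0.0000 + 0.6332·6.0000] = 3.7612

£3.76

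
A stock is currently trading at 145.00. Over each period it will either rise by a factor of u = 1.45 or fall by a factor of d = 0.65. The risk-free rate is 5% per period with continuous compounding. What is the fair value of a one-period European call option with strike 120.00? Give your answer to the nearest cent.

43.06

Risk-neutral probability p = (e^0.05 − 0.65)/(1.45 − 0.65) = 0.4013/0.8000 = 0.5016
Terminal stock prices: S_u = 210.2, S_d = 94.25
Terminal payoffs (S − K): max(90.25, 0) = 90.25, max(-25.75, 0) = 0
Node 0 (S = 145): V_0 = e^(−0.05)·[0.5016·90.2500 + 0.4984·0.0000] = 43.0606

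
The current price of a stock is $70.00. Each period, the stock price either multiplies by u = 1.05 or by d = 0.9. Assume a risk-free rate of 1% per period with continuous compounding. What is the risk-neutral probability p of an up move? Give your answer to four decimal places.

p = 0.7337

Risk-neutral probability p = (e^0.01 − 0.9)/(1.05 − 0.9) = 0.1101/0.1500 = 0.7337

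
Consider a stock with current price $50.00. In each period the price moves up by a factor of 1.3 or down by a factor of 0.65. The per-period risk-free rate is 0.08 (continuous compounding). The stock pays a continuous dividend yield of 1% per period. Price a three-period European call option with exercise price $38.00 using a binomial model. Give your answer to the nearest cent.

$21.43

Per-period risk-free factor R = e^0.08 = 1.0833; dividend-adjusted growth = e^(0.08−0.01) = 1.0725.
Risk-neutral probability p = (1.0725 − 0.65)/(1.3 − 0.65) = 0.4225/0.6500 = 0.6500
Terminal stock prices: S_uuu = 109.9, S_uud = 54.93, S_udd = 27.46, S_ddd = 13.73
Terminal payoffs (S − K): max(71.85, 0) = 71.85, max(16.93, 0) = 16.93, max(-10.54, 0) = 0, max(-24.27, 0) = 0
Node uu (S = 84.5): V_uu = e^(−0.08)·[0.6500·71.8500 + 0.3500·16.9250] = 48.5808
Node ud (S = 42.25): V_ud = e^(−0.08)·[0.6500·16.9250 + 0.3500·0.0000] = 10.1556
Node dd (S = 21.13): V_dd = e^(−0.08)·[0.6500·0.0000 + 0.3500·0.0000] = 0.0000
Node u (S = 65): V_u = e^(−0.08)·[0.6500·48.5808 + 0.3500·10.1556] = 32.4314
Node d (S = 32.5): V_d = e^(−0.08)·[0.6500·10.1556 + 0.3500·0.0000] = 6.0938
Node 0 (S = 50): V_0 = e^(−0.08)·[0.6500·32.4314 + 0.3500·6.0938] = 21.4288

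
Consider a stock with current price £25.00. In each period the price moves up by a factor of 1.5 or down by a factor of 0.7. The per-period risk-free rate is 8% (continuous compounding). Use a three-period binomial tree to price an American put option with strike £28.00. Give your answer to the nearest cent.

Risk-neutral probability p = (e^0.08 − 0.7)/(1.5 − 0.7) = 0.3833/0.8000 = 0.4791
Terminal stock prices: S_uuu = 84.38, S_uud = 39.38, S_udd = 18.37, S_ddd = 8.575
Terminal payoffs (K − S): max(-56.38, 0) = 0, max(-11.38, 0) = 0, max(9.625, 0) = 9.625, max(19.43, 0) = 19.43
Node uu (S = 56.25): continuation = e^(−0.08)·[0.4791·0.0000 + 0.5209·0.0000] = 0.0000; exercise value = 0.0000 ≤ continuation, so V_uu = 0.0000
Node ud (S = 26.25): continuation = e^(−0.08)·[0.4791·0.0000 + 0.5209·9.6250] = 4.6281; exercise value = 1.7500 ≤ continuation, so V_ud = 4.6281
Node dd (S = 12.25): continuation = e^(−0.08)·[0.4791·9.6250 + 0.5209·19.4250] = 13.5973; exercise value = 15.7500 > continuation, so V_dd = 15.7500 (exercise)
Node u (S = 37.5): continuation = e^(−0.08)·[0.4791·0.0000 + 0.5209·4.6281] = 2.2254; exercise value = 0.0000 ≤ continuation, so V_u = 2.2254
Node d (S = 17.5): continuation = e^(−0.08)·[0.4791·4.6281 + 0.5209·15.7500] = 9.6202; exercise value = 10.5000 > continuation, so V_d = 10.5000 (exercise)
Node 0 (S = 25): continuation = e^(−0.08)·[0.4791·2.2254 + 0.5209·10.5000] = 6.0331; exercise value = 3.0000 ≤ continuation, so V_0 = 6.0331

£6.03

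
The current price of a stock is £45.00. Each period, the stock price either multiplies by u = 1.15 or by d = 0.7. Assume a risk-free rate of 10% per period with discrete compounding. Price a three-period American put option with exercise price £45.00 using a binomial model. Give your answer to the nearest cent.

£2.30

Risk-neutral probability p = (1 + 0.1 − 0.7)/(1.15 − 0.7) = 0.4000/0.4500 = 0.8889
Terminal stock prices: S_uuu = 68.44, S_uud = 41.66, S_udd = 25.36, S_ddd = 15.43
Terminal payoffs (K − S): max(-23.44, 0) = 0, max(3.341, 0) = 3.341, max(19.64, 0) = 19.64, max(29.57, 0) = 29.57
Node uu (S = 59.51): continuation = 1/1.1·[0.8889·0.0000 + 0.1111·3.3413] = 0.3375; exercise value = 0.0000 ≤ continuation, so V_uu = 0.3375
Node ud (S = 36.22): continuation = 1/1.1·[0.8889·3.3413 + 0.1111·19.6425] = 4.6841; exercise value = 8.7750 > continuation, so V_ud = 8.7750 (exercise)
Node dd (S = 22.05): continuation = 1/1.1·[0.8889·19.6425 + 0.1111·29.5650] = 18.8591; exercise value = 22.9500 > continuation, so V_dd = 22.9500 (exercise)
Node u (S = 51.75): continuation = 1/1.1·[0.8889·0.3375 + 0.1111·8.7750] = 1.1591; exercise value = 0.0000 ≤ continuation, so V_u = 1.1591
Node d (S = 31.5): continuation = 1/1.1·[0.8889·8.7750 + 0.1111·22.9500] = 9.4091; exercise value = 13.5000 > continuation, so V_d = 13.5000 (exercise)
Node 0 (S = 45): continuation = 1/1.1·[0.8889·1.1591 + 0.1111·13.5000] = 2.3003; exercise value = 0.0000 ≤ continuation, so V_0 = 2.3003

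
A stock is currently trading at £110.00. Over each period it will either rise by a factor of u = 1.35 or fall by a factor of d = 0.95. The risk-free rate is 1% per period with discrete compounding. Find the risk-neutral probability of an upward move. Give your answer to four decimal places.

p = 0.1500

Risk-neutral probability p = (1 + 0.01 − 0.95)/(1.35 − 0.95) = 0.0600/0.4000 = 0.1500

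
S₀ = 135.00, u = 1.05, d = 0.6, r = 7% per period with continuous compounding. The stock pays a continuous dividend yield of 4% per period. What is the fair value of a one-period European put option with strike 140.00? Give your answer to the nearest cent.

Per-period risk-free factor R = e^0.07 = 1.0725; dividend-adjusted growth = e^(0.07−0.04) = 1.0305.
Risk-neutral probability p = (1.0305 − 0.6)/(1.05 − 0.6) = 0.4305/0.4500 = 0.9566
Terminal stock prices: S_u = 141.8, S_d = 81
Terminal payoffs (K − S): max(-1.75, 0) = 0, max(59, 0) = 59
Node 0 (S = 135): V_0 = e^(−0.07)·[0.9566·0.0000 + 0.0434·59.0000] = 2.3894

2.39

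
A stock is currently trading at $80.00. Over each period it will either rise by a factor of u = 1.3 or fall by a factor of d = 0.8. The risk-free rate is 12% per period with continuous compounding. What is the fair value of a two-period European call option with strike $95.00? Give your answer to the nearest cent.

Risk-neutral probability p = (e^0.12 − 0.8)/(1.3 − 0.8) = 0.3275/0.5000 = 0.6550
Terminal stock prices: S_uu = 135.2, S_ud = 83.2, S_dd = 51.2
Terminal payoffs (S − K): max(40.2, 0) = 40.2, max(-11.8, 0) = 0, max(-43.8, 0) = 0
Node u (S = 104): V_u = e^(−0.12)·[0.6550·40.2000 + 0.3450·0.0000] = 23.3533
Node d (S = 64): V_d = e^(−0.12)·[0.6550·0.0000 + 0.3450·0.0000] = 0.0000
Node 0 (S = 80): V_0 = e^(−0.12)·[0.6550·23.3533 + 0.3450·0.0000] = 13.5666

$13.57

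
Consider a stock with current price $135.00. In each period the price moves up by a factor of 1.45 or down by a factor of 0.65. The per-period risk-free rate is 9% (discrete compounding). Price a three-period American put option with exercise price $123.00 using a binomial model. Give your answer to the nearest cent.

$18.17

Risk-neutral probability p = (1 + 0.09 − 0.65)/(1.45 − 0.65) = 0.4400/0.8000 = 0.5500
Terminal stock prices: S_uuu = 411.6, S_uud = 184.5, S_udd = 82.7, S_ddd = 37.07
Terminal payoffs (K − S): max(-288.6, 0) = 0, max(-61.49, 0) = 0, max(40.3, 0) = 40.3, max(85.93, 0) = 85.93
Node uu (S = 283.8): continuation = 1/1.09·[0.5500·0.0000 + 0.4500·0.0000] = 0.0000; exercise value = 0.0000 ≤ continuation, so V_uu = 0.0000
Node ud (S = 127.2): continuation = 1/1.09·[0.5500·0.0000 + 0.4500·40.2956] = 16.6358; exercise value = 0.0000 ≤ continuation, so V_ud = 16.6358
Node dd (S = 57.04): continuation = 1/1.09·[0.5500·40.2956 + 0.4500·85.9256] = 55.8065; exercise value = 65.9625 > continuation, so V_dd = 65.9625 (exercise)
Node u (S = 195.8): continuation = 1/1.09·[0.5500·0.0000 + 0.4500·16.6358] = 6.8680; exercise value = 0.0000 ≤ continuation, so V_u = 6.8680
Node d (S = 87.75): continuation = 1/1.09·[0.5500·16.6358 + 0.4500·65.9625] = 35.6264; exercise value = 35.2500 ≤ continuation, so V_d = 35.6264
Node 0 (S = 135): continuation = 1/1.09·[0.5500·6.8680 + 0.4500·35.6264] = 18.1737; exercise value = 0.0000 ≤ continuation, so V_0 = 18.1737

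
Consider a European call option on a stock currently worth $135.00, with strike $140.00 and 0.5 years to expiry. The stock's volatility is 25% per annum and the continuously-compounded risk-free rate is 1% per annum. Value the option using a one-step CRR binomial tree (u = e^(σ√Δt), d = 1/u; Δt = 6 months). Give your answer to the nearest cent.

$9.87

CRR parameters: u = e^(σ√Δt) = e^(0.25·√0.5) = 1.1934, d = 1/u = 0.8380
Per-period rate: rΔt = 0.01·0.5 = 0.005, so R = e^0.005 = 1.0050
Risk-neutral probability p = (e^0.005 − 0.8380)/(1.1934 − 0.8380) = 0.1670/0.3554 = 0.4700
Terminal stock prices: S_u = 161.1, S_d = 113.1
Terminal payoffs (S − K): max(21.1, 0) = 21.1, max(-26.87, 0) = 0
Node 0 (S = 135): V_0 = e^(−0.005)·[0.4700·21.1042 + 0.5300·0.0000] = 9.8700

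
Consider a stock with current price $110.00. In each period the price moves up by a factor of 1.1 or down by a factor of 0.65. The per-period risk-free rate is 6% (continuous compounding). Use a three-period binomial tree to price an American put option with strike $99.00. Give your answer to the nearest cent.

$4.34

Risk-neutral probability p = (e^0.06 − 0.65)/(1.1 − 0.65) = 0.4118/0.4500 = 0.9152
Terminal stock prices: S_uuu = 146.4, S_uud = 86.52, S_udd = 51.12, S_ddd = 30.21
Terminal payoffs (K − S): max(-47.41, 0) = 0, max(12.48, 0) = 12.48, max(47.88, 0) = 47.88, max(68.79, 0) = 68.79
Node uu (S = 133.1): continuation = e^(−0.06)·[0.9152·0.0000 + 0.0848·12.4850] = 0.9972; exercise value = 0.0000 ≤ continuation, so V_uu = 0.9972
Node ud (S = 78.65): continuation = e^(−0.06)·[0.9152·12.4850 + 0.0848·47.8775] = 14.5847; exercise value = 20.3500 > continuation, so V_ud = 20.3500 (exercise)
Node dd (S = 46.48): continuation = e^(−0.06)·[0.9152·47.8775 + 0.0848·68.7912] = 46.7597; exercise value = 52.5250 > continuation, so V_dd = 52.5250 (exercise)
Node u (S = 121): continuation = e^(−0.06)·[0.9152·0.9972 + 0.0848·20.3500] = 2.4848; exercise value = 0.0000 ≤ continuation, so V_u = 2.4848
Node d (S = 71.5): continuation = e^(−0.06)·[0.9152·20.3500 + 0.0848·52.5250] = 21.7347; exercise value = 27.5000 > continuation, so V_d = 27.5000 (exercise)
Node 0 (S = 110): continuation = e^(−0.06)·[0.9152·2.4848 + 0.0848·27.5000] = 4.3380; exercise value = 0.0000 ≤ continuation, so V_0 = 4.3380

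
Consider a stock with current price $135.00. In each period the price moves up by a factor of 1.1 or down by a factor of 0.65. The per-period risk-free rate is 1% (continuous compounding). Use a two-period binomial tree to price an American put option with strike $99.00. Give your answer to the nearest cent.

Risk-neutral probability p = (e^0.01 − 0.65)/(1.1 − 0.65) = 0.3601/0.4500 = 0.8001
Terminal stock prices: S_uu = 163.4, S_ud = 96.53, S_dd = 57.04
Terminal payoffs (K − S): max(-64.35, 0) = 0, max(2.475, 0) = 2.475, max(41.96, 0) = 41.96
Node u (S = 148.5): continuation = e^(−0.01)·[0.8001·0.0000 + 0.1999·2.4750] = 0.4898; exercise value = 0.0000 ≤ continuation, so V_u = 0.4898
Node d (S = 87.75): continuation = e^(−0.01)·[0.8001·2.4750 + 0.1999·41.9625] = 10.2649; exercise value = 11.2500 > continuation, so V_d = 11.2500 (exercise)
Node 0 (S = 135): continuation = e^(−0.01)·[0.8001·0.4898 + 0.1999·11.2500] = 2.6144; exercise value = 0.0000 ≤ continuation, so V_0 = 2.6144

$2.61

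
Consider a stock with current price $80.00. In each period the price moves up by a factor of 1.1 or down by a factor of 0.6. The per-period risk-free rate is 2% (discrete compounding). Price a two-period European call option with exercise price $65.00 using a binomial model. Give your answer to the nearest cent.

Risk-neutral probability p = (1 + 0.02 − 0.6)/(1.1 − 0.6) = 0.4200/0.5000 = 0.8400
Terminal stock prices: S_uu = 96.8, S_ud = 52.8, S_dd = 28.8
Terminal payoffs (S − K): max(31.8, 0) = 31.8, max(-12.2, 0) = 0, max(-36.2, 0) = 0
Node u (S = 88): V_u = 1/1.02·[0.8400·31.8000 + 0.1600·0.0000] = 26.1882
Node d (S = 48): V_d = 1/1.02·[0.8400·0.0000 + 0.1600·0.0000] = 0.0000
Node 0 (S = 80): V_0 = 1/1.02·[0.8400·26.1882 + 0.1600·0.0000] = 21.5668

$21.57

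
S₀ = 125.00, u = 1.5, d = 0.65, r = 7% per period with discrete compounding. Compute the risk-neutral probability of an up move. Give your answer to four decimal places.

p = 0.4941

Risk-neutral probability p = (1 + 0.07 − 0.65)/(1.5 − 0.65) = 0.4200/0.8500 = 0.4941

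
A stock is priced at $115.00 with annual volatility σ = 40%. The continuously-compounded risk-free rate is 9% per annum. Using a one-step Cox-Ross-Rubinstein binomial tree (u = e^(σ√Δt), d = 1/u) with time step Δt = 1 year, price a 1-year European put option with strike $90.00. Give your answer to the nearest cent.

$5.71

CRR parameters: u = e^(σ√Δt) = e^(0.4·√1) = 1.4918, d = 1/u = 0.6703
Per-period rate: rΔt = 0.09·1 = 0.09, so R = e^0.09 = 1.0942
Risk-neutral probability p = (e^0.09 − 0.6703)/(1.4918 − 0.6703) = 0.4239/0.8215 = 0.5159
Terminal stock prices: S_u = 171.6, S_d = 77.09
Terminal payoffs (K − S): max(-81.56, 0) = 0, max(12.91, 0) = 12.91
Node 0 (S = 115): V_0 = e^(−0.09)·[0.5159·0.0000 + 0.4841·12.9132] = 5.7127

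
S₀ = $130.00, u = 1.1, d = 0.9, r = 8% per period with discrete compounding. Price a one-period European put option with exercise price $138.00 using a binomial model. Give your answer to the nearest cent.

Risk-neutral probability p = (1 + 0.08 − 0.9)/(1.1 − 0.9) = 0.1800/0.2000 = 0.9000
Terminal stock prices: S_u = 143, S_d = 117
Terminal payoffs (K − S): max(-5, 0) = 0, max(21, 0) = 21
Node 0 (S = 130): V_0 = 1/1.08·[0.9000·0.0000 + 0.1000·21.0000] = 1.9444

$1.94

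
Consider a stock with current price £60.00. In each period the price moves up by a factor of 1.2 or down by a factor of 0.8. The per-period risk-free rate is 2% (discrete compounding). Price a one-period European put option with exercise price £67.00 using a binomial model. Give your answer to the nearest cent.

£8.38

Risk-neutral probability p = (1 + 0.02 − 0.8)/(1.2 − 0.8) = 0.2200/0.4000 = 0.5500
Terminal stock prices: S_u = 72, S_d = 48
Terminal payoffs (K − S): max(-5, 0) = 0, max(19, 0) = 19
Node 0 (S = 60): V_0 = 1/1.02·[0.5500·0.0000 + 0.4500·19.0000] = 8.3824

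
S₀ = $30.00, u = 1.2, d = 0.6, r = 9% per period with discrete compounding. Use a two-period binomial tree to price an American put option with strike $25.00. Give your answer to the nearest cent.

Risk-neutral probability p = (1 + 0.09 − 0.6)/(1.2 − 0.6) = 0.4900/0.6000 = 0.8167
Terminal stock prices: S_uu = 43.2, S_ud = 21.6, S_dd = 10.8
Terminal payoffs (K − S): max(-18.2, 0) = 0, max(3.4, 0) = 3.4, max(14.2, 0) = 14.2
Node u (S = 36): continuation = 1/1.09·[0.8167·0.0000 + 0.1833·3.4000] = 0.5719; exercise value = 0.0000 ≤ continuation, so V_u = 0.5719
Node d (S = 18): continuation = 1/1.09·[0.8167·3.4000 + 0.1833·14.2000] = 4.9358; exercise value = 7.0000 > continuation, so V_d = 7.0000 (exercise)
Node 0 (S = 30): continuation = 1/1.09·[0.8167·0.5719 + 0.1833·7.0000] = 1.6058; exercise value = 0.0000 ≤ continuation, so V_0 = 1.6058

$1.61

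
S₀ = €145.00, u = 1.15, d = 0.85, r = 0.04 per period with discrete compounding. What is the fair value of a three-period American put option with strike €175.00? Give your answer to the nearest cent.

Risk-neutral probability p = (1 + 0.04 − 0.85)/(1.15 − 0.85) = 0.1900/0.3000 = 0.6333
Terminal stock prices: S_uuu = 220.5, S_uud = 163, S_udd = 120.5, S_ddd = 89.05
Terminal payoffs (K − S): max(-45.53, 0) = 0, max(12, 0) = 12, max(54.52, 0) = 54.52, max(85.95, 0) = 85.95
Node uu (S = 191.8): continuation = 1/1.04·[0.6333·0.0000 + 0.3667·12.0019] = 4.2314; exercise value = 0.0000 ≤ continuation, so V_uu = 4.2314
Node ud (S = 141.7): continuation = 1/1.04·[0.6333·12.0019 + 0.3667·54.5231] = 26.5317; exercise value = 33.2625 > continuation, so V_ud = 33.2625 (exercise)
Node dd (S = 104.8): continuation = 1/1.04·[0.6333·54.5231 + 0.3667·85.9519] = 63.5067; exercise value = 70.2375 > continuation, so V_dd = 70.2375 (exercise)
Node u (S = 166.8): continuation = 1/1.04·[0.6333·4.2314 + 0.3667·33.2625] = 14.3040; exercise value = 8.2500 ≤ continuation, so V_u = 14.3040
Node d (S = 123.2): continuation = 1/1.04·[0.6333·33.2625 + 0.3667·70.2375] = 45.0192; exercise value = 51.7500 > continuation, so V_d = 51.7500 (exercise)
Node 0 (S = 145): continuation = 1/1.04·[0.6333·14.3040 + 0.3667·51.7500] = 26.9560; exercise value = 30.0000 > continuation, so V_0 = 30.0000 (exercise)

€30.00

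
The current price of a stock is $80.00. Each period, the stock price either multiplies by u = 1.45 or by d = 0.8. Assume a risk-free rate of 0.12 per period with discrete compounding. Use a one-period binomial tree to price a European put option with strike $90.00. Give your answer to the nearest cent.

Risk-neutral probability p = (1 + 0.12 − 0.8)/(1.45 − 0.8) = 0.3200/0.6500 = 0.4923
Terminal stock prices: S_u = 116, S_d = 64
Terminal payoffs (K − S): max(-26, 0) = 0, max(26, 0) = 26
Node 0 (S = 80): V_0 = 1/1.12·[0.4923·0.0000 + 0.5077·26.0000] = 11.7857

$11.79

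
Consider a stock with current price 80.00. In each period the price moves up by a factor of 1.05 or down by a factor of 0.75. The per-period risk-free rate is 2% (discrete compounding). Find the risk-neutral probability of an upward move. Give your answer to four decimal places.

p = 0.9000

Risk-neutral probability p = (1 + 0.02 − 0.75)/(1.05 − 0.75) = 0.2700/0.3000 = 0.9000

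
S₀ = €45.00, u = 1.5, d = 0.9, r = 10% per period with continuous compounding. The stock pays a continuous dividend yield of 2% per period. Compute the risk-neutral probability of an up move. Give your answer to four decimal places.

Per-period risk-free factor R = e^0.1 = 1.1052; dividend-adjusted growth = e^(0.1−0.02) = 1.0833.
Risk-neutral probability p = (1.0833 − 0.9)/(1.5 − 0.9) = 0.1833/0.6000 = 0.3055

p = 0.3055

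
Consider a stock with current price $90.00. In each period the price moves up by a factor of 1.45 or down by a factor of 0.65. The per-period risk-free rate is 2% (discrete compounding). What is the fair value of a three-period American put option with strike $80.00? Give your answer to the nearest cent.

$17.92

Risk-neutral probability p = (1 + 0.02 − 0.65)/(1.45 − 0.65) = 0.3700/0.8000 = 0.4625
Terminal stock prices: S_uuu = 274.4, S_uud = 123, S_udd = 55.14, S_ddd = 24.72
Terminal payoffs (K − S): max(-194.4, 0) = 0, max(-43, 0) = 0, max(24.86, 0) = 24.86, max(55.28, 0) = 55.28
Node uu (S = 189.2): continuation = 1/1.02·[0.4625·0.0000 + 0.5375·0.0000] = 0.0000; exercise value = 0.0000 ≤ continuation, so V_uu = 0.0000
Node ud (S = 84.83): continuation = 1/1.02·[0.4625·0.0000 + 0.5375·24.8637] = 13.1022; exercise value = 0.0000 ≤ continuation, so V_ud = 13.1022
Node dd (S = 38.03): continuation = 1/1.02·[0.4625·24.8637 + 0.5375·55.2837] = 40.4064; exercise value = 41.9750 > continuation, so V_dd = 41.9750 (exercise)
Node u (S = 130.5): continuation = 1/1.02·[0.4625·0.0000 + 0.5375·13.1022] = 6.9044; exercise value = 0.0000 ≤ continuation, so V_u = 6.9044
Node d (S = 58.5): continuation = 1/1.02·[0.4625·13.1022 + 0.5375·41.9750] = 28.0601; exercise value = 21.5000 ≤ continuation, so V_d = 28.0601
Node 0 (S = 90): continuation = 1/1.02·[0.4625·6.9044 + 0.5375·28.0601] = 17.9172; exercise value = 0.0000 ≤ continuation, so V_0 = 17.9172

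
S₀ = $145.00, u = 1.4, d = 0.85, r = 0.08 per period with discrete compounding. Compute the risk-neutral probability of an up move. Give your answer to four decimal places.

p = 0.4182

Risk-neutral probability p = (1 + 0.08 − 0.85)/(1.4 − 0.85) = 0.2300/0.5500 = 0.4182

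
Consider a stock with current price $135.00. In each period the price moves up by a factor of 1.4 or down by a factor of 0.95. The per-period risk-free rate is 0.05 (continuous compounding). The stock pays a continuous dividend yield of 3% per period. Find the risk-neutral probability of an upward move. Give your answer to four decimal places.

p = 0.1560

Per-period risk-free factor R = e^0.05 = 1.0513; dividend-adjusted growth = e^(0.05−0.03) = 1.0202.
Risk-neutral probability p = (1.0202 − 0.95)/(1.4 − 0.95) = 0.0702/0.4500 = 0.1560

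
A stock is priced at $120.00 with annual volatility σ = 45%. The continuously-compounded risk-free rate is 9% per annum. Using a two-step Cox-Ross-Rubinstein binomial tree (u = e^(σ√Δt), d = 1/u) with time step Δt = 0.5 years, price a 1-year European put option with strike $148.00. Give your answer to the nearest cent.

$32.70

CRR parameters: u = e^(σ√Δt) = e^(0.45·√0.5) = 1.3746, d = 1/u = 0.7275
Per-period rate: rΔt = 0.09·0.5 = 0.045, so R = e^0.045 = 1.0460
Risk-neutral probability p = (e^0.045 − 0.7275)/(1.3746 − 0.7275) = 0.3186/0.6472 = 0.4922
Terminal stock prices: S_uu = 226.8, S_ud = 120, S_dd = 63.5
Terminal payoffs (K − S): max(-78.76, 0) = 0, max(28, 0) = 28, max(84.5, 0) = 84.5
Node u (S = 165): V_u = e^(−0.045)·[0.4922·0.0000 + 0.5078·28.0000] = 13.5918
Node d (S = 87.3): V_d = e^(−0.045)·[0.4922·28.0000 + 0.5078·84.4965] = 54.1926
Node 0 (S = 120): V_0 = e^(−0.045)·[0.4922·13.5918 + 0.5078·54.1926] = 32.7023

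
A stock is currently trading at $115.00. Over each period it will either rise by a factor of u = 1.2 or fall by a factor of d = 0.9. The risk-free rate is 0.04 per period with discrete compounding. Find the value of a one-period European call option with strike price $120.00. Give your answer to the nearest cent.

$8.08

Risk-neutral probability p = (1 + 0.04 − 0.9)/(1.2 − 0.9) = 0.1400/0.3000 = 0.4667
Terminal stock prices: S_u = 138, S_d = 103.5
Terminal payoffs (S − K): max(18, 0) = 18, max(-16.5, 0) = 0
Node 0 (S = 115): V_0 = 1/1.04·[0.4667·18.0000 + 0.5333·0.0000] = 8.0769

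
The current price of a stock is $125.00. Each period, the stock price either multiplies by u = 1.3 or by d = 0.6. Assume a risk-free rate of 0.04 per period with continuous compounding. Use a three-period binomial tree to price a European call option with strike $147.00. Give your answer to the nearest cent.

Risk-neutral probability p = (e^0.04 − 0.6)/(1.3 − 0.6) = 0.4408/0.7000 = 0.6297
Terminal stock prices: S_uuu = 274.6, S_uud = 126.8, S_udd = 58.5, S_ddd = 27
Terminal payoffs (S − K): max(127.6, 0) = 127.6, max(-20.25, 0) = 0, max(-88.5, 0) = 0, max(-120, 0) = 0
Node uu (S = 211.3): V_uu = e^(−0.04)·[0.6297·127.6250 + 0.3703·0.0000] = 77.2179
Node ud (S = 97.5): V_ud = e^(−0.04)·[0.6297·0.0000 + 0.3703·0.0000] = 0.0000
Node dd (S = 45): V_dd = e^(−0.04)·[0.6297·0.0000 + 0.3703·0.0000] = 0.0000
Node u (S = 162.5): V_u = e^(−0.04)·[0.6297·77.2179 + 0.3703·0.0000] = 46.7198
Node d (S = 75): V_d = e^(−0.04)·[0.6297·0.0000 + 0.3703·0.0000] = 0.0000
Node 0 (S = 125): V_0 = e^(−0.04)·[0.6297·46.7198 + 0.3703·0.0000] = 28.2672

$28.27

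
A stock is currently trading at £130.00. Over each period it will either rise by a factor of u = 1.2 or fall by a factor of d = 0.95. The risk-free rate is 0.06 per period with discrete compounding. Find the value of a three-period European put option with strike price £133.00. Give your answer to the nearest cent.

Risk-neutral probability p = (1 + 0.06 − 0.95)/(1.2 − 0.95) = 0.1100/0.2500 = 0.4400
Terminal stock prices: S_uuu = 224.6, S_uud = 177.8, S_udd = 140.8, S_ddd = 111.5
Terminal payoffs (K − S): max(-91.64, 0) = 0, max(-44.84, 0) = 0, max(-7.79, 0) = 0, max(21.54, 0) = 21.54
Node uu (S = 187.2): V_uu = 1/1.06·[0.4400·0.0000 + 0.5600·0.0000] = 0.0000
Node ud (S = 148.2): V_ud = 1/1.06·[0.4400·0.0000 + 0.5600·0.0000] = 0.0000
Node dd (S = 117.3): V_dd = 1/1.06·[0.4400·0.0000 + 0.5600·21.5413] = 11.3803
Node u (S = 156): V_u = 1/1.06·[0.4400·0.0000 + 0.5600·0.0000] = 0.0000
Node d (S = 123.5): V_d = 1/1.06·[0.4400·0.0000 + 0.5600·11.3803] = 6.0122
Node 0 (S = 130): V_0 = 1/1.06·[0.4400·0.0000 + 0.5600·6.0122] = 3.1763

£3.18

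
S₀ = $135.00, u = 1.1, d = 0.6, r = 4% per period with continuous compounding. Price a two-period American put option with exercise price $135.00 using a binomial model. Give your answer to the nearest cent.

Risk-neutral probability p = (e^0.04 − 0.6)/(1.1 − 0.6) = 0.4408/0.5000 = 0.8816
Terminal stock prices: S_uu = 163.4, S_ud = 89.1, S_dd = 48.6
Terminal payoffs (K − S): max(-28.35, 0) = 0, max(45.9, 0) = 45.9, max(86.4, 0) = 86.4
Node u (S = 148.5): continuation = e^(−0.04)·[0.8816·0.0000 + 0.1184·45.9000] = 5.2205; exercise value = 0.0000 ≤ continuation, so V_u = 5.2205
Node d (S = 81): continuation = e^(−0.04)·[0.8816·45.9000 + 0.1184·86.4000] = 48.7066; exercise value = 54.0000 > continuation, so V_d = 54.0000 (exercise)
Node 0 (S = 135): continuation = e^(−0.04)·[0.8816·5.2205 + 0.1184·54.0000] = 10.5638; exercise value = 0.0000 ≤ continuation, so V_0 = 10.5638

$10.56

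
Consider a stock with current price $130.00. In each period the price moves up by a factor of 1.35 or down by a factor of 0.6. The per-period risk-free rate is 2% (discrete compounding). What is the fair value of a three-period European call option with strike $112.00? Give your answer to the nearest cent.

$46.16

Risk-neutral probability p = (1 + 0.02 − 0.6)/(1.35 − 0.6) = 0.4200/0.7500 = 0.5600
Terminal stock prices: S_uuu = 319.8, S_uud = 142.2, S_udd = 63.18, S_ddd = 28.08
Terminal payoffs (S − K): max(207.8, 0) = 207.8, max(30.16, 0) = 30.16, max(-48.82, 0) = 0, max(-83.92, 0) = 0
Node uu (S = 236.9): V_uu = 1/1.02·[0.5600·207.8488 + 0.4400·30.1550] = 127.1211
Node ud (S = 105.3): V_ud = 1/1.02·[0.5600·30.1550 + 0.4400·0.0000] = 16.5557
Node dd (S = 46.8): V_dd = 1/1.02·[0.5600·0.0000 + 0.4400·0.0000] = 0.0000
Node u (S = 175.5): V_u = 1/1.02·[0.5600·127.1211 + 0.4400·16.5557] = 76.9336
Node d (S = 78): V_d = 1/1.02·[0.5600·16.5557 + 0.4400·0.0000] = 9.0894
Node 0 (S = 130): V_0 = 1/1.02·[0.5600·76.9336 + 0.4400·9.0894] = 46.1590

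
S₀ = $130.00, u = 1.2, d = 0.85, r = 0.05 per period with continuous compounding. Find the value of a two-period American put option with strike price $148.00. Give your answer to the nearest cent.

Risk-neutral probability p = (e^0.05 − 0.85)/(1.2 − 0.85) = 0.2013/0.3500 = 0.5751
Terminal stock prices: S_uu = 187.2, S_ud = 132.6, S_dd = 93.92
Terminal payoffs (K − S): max(-39.2, 0) = 0, max(15.4, 0) = 15.4, max(54.08, 0) = 54.08
Node u (S = 156): continuation = e^(−0.05)·[0.5751·0.0000 + 0.4249·15.4000] = 6.2249; exercise value = 0.0000 ≤ continuation, so V_u = 6.2249
Node d (S = 110.5): continuation = e^(−0.05)·[0.5751·15.4000 + 0.4249·54.0750] = 30.2820; exercise value = 37.5000 > continuation, so V_d = 37.5000 (exercise)
Node 0 (S = 130): continuation = e^(−0.05)·[0.5751·6.2249 + 0.4249·37.5000] = 18.5632; exercise value = 18.0000 ≤ continuation, so V_0 = 18.5632

$18.56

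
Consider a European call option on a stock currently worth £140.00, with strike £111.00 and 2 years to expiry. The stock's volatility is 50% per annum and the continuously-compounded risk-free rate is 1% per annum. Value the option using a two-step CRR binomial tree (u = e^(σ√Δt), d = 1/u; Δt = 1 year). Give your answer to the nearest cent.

£53.10

CRR parameters: u = e^(σ√Δt) = e^(0.5·√1) = 1.6487, d = 1/u = 0.6065
Per-period rate: rΔt = 0.01·1 = 0.01, so R = e^0.01 = 1.0101
Risk-neutral probability p = (e^0.01 − 0.6065)/(1.6487 − 0.6065) = 0.4035/1.0422 = 0.3872
Terminal stock prices: S_uu = 380.6, S_ud = 140, S_dd = 51.5
Terminal payoffs (S − K): max(269.6, 0) = 269.6, max(29, 0) = 29, max(-59.5, 0) = 0
Node u (S = 230.8): V_u = e^(−0.01)·[0.3872·269.5595 + 0.6128·29.0000] = 120.9254
Node d (S = 84.91): V_d = e^(−0.01)·[0.3872·29.0000 + 0.6128·0.0000] = 11.1166
Node 0 (S = 140): V_0 = e^(−0.01)·[0.3872·120.9254 + 0.6128·11.1166] = 53.0992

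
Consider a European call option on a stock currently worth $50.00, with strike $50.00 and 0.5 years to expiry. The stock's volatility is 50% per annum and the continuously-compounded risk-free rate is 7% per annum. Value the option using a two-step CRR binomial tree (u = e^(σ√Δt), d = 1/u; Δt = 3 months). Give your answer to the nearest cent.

$7.00

CRR parameters: u = e^(σ√Δt) = e^(0.5·√0.25) = 1.2840, d = 1/u = 0.7788
Per-period rate: rΔt = 0.07·0.25 = 0.0175, so R = e^0.0175 = 1.0177
Risk-neutral probability p = (e^0.0175 − 0.7788)/(1.2840 − 0.7788) = 0.2389/0.5052 = 0.4728
Terminal stock prices: S_uu = 82.44, S_ud = 50, S_dd = 30.33
Terminal payoffs (S − K): max(32.44, 0) = 32.44, max(0, 0) = 0, max(-19.67, 0) = 0
Node u (S = 64.2): V_u = e^(−0.0175)·[0.4728·32.4361 + 0.5272·0.0000] = 15.0687
Node d (S = 38.94): V_d = e^(−0.0175)·[0.4728·0.0000 + 0.5272·0.0000] = 0.0000
Node 0 (S = 50): V_0 = e^(−0.0175)·[0.4728·15.0687 + 0.5272·0.0000] = 7.0004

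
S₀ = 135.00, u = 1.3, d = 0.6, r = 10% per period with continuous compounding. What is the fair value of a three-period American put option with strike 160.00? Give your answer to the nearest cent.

31.37

Risk-neutral probability p = (e^0.1 − 0.6)/(1.3 − 0.6) = 0.5052/0.7000 = 0.7217
Terminal stock prices: S_uuu = 296.6, S_uud = 136.9, S_udd = 63.18, S_ddd = 29.16
Terminal payoffs (K − S): max(-136.6, 0) = 0, max(23.11, 0) = 23.11, max(96.82, 0) = 96.82, max(130.8, 0) = 130.8
Node uu (S = 228.2): continuation = e^(−0.1)·[0.7217·0.0000 + 0.2783·23.1100] = 5.8200; exercise value = 0.0000 ≤ continuation, so V_uu = 5.8200
Node ud (S = 105.3): continuation = e^(−0.1)·[0.7217·23.1100 + 0.2783·96.8200] = 39.4740; exercise value = 54.7000 > continuation, so V_ud = 54.7000 (exercise)
Node dd (S = 48.6): continuation = e^(−0.1)·[0.7217·96.8200 + 0.2783·130.8400] = 96.1740; exercise value = 111.4000 > continuation, so V_dd = 111.4000 (exercise)
Node u (S = 175.5): continuation = e^(−0.1)·[0.7217·5.8200 + 0.2783·54.7000] = 17.5762; exercise value = 0.0000 ≤ continuation, so V_u = 17.5762
Node d (S = 81): continuation = e^(−0.1)·[0.7217·54.7000 + 0.2783·111.4000] = 63.7740; exercise value = 79.0000 > continuation, so V_d = 79.0000 (exercise)
Node 0 (S = 135): continuation = e^(−0.1)·[0.7217·17.5762 + 0.2783·79.0000] = 31.3726; exercise value = 25.0000 ≤ continuation, so V_0 = 31.3726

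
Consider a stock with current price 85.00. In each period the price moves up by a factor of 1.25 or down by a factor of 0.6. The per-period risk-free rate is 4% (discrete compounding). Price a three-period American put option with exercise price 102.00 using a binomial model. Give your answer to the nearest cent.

26.51

Risk-neutral probability p = (1 + 0.04 − 0.6)/(1.25 − 0.6) = 0.4400/0.6500 = 0.6769
Terminal stock prices: S_uuu = 166, S_uud = 79.69, S_udd = 38.25, S_ddd = 18.36
Terminal payoffs (K − S): max(-64.02, 0) = 0, max(22.31, 0) = 22.31, max(63.75, 0) = 63.75, max(83.64, 0) = 83.64
Node uu (S = 132.8): continuation = 1/1.04·[0.6769·0.0000 + 0.3231·22.3125] = 6.9314; exercise value = 0.0000 ≤ continuation, so V_uu = 6.9314
Node ud (S = 63.75): continuation = 1/1.04·[0.6769·22.3125 + 0.3231·63.7500] = 34.3269; exercise value = 38.2500 > continuation, so V_ud = 38.2500 (exercise)
Node dd (S = 30.6): continuation = 1/1.04·[0.6769·63.7500 + 0.3231·83.6400] = 67.4769; exercise value = 71.4000 > continuation, so V_dd = 71.4000 (exercise)
Node u (S = 106.2): continuation = 1/1.04·[0.6769·6.9314 + 0.3231·38.2500] = 16.3940; exercise value = 0.0000 ≤ continuation, so V_u = 16.3940
Node d (S = 51): continuation = 1/1.04·[0.6769·38.2500 + 0.3231·71.4000] = 47.0769; exercise value = 51.0000 > continuation, so V_d = 51.0000 (exercise)
Node 0 (S = 85): continuation = 1/1.04·[0.6769·16.3940 + 0.3231·51.0000] = 26.5138; exercise value = 17.0000 ≤ continuation, so V_0 = 26.5138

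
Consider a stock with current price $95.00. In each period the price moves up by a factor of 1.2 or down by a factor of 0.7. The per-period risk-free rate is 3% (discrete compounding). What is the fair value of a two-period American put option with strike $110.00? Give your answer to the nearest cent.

$20.75

Risk-neutral probability p = (1 + 0.03 − 0.7)/(1.2 − 0.7) = 0.3300/0.5000 = 0.6600
Terminal stock prices: S_uu = 136.8, S_ud = 79.8, S_dd = 46.55
Terminal payoffs (K − S): max(-26.8, 0) = 0, max(30.2, 0) = 30.2, max(63.45, 0) = 63.45
Node u (S = 114): continuation = 1/1.03·[0.6600·0.0000 + 0.3400·30.2000] = 9.9689; exercise value = 0.0000 ≤ continuation, so V_u = 9.9689
Node d (S = 66.5): continuation = 1/1.03·[0.6600·30.2000 + 0.3400·63.4500] = 40.2961; exercise value = 43.5000 > continuation, so V_d = 43.5000 (exercise)
Node 0 (S = 95): continuation = 1/1.03·[0.6600·9.9689 + 0.3400·43.5000] = 20.7471; exercise value = 15.0000 ≤ continuation, so V_0 = 20.7471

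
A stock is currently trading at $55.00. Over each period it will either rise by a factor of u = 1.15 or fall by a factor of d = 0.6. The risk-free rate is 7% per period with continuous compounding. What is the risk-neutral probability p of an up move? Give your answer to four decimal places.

p = 0.8591

Risk-neutral probability p = (e^0.07 − 0.6)/(1.15 − 0.6) = 0.4725/0.5500 = 0.8591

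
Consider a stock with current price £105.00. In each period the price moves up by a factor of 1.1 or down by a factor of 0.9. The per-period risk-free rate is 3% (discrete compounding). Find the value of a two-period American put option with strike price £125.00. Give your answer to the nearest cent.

Risk-neutral probability p = (1 + 0.03 − 0.9)/(1.1 − 0.9) = 0.1300/0.2000 = 0.6500
Terminal stock prices: S_uu = 127.1, S_ud = 104, S_dd = 85.05
Terminal payoffs (K − S): max(-2.05, 0) = 0, max(21.05, 0) = 21.05, max(39.95, 0) = 39.95
Node u (S = 115.5): continuation = 1/1.03·[0.6500·0.0000 + 0.3500·21.0500] = 7.1529; exercise value = 9.5000 > continuation, so V_u = 9.5000 (exercise)
Node d (S = 94.5): continuation = 1/1.03·[0.6500·21.0500 + 0.3500·39.9500] = 26.8592; exercise value = 30.5000 > continuation, so V_d = 30.5000 (exercise)
Node 0 (S = 105): continuation = 1/1.03·[0.6500·9.5000 + 0.3500·30.5000] = 16.3592; exercise value = 20.0000 > continuation, so V_0 = 20.0000 (exercise)

£20.00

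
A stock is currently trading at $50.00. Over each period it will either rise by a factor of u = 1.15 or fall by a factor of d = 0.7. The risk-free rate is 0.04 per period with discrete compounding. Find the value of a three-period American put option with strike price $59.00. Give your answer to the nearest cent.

$10.42

Risk-neutral probability p = (1 + 0.04 − 0.7)/(1.15 − 0.7) = 0.3400/0.4500 = 0.7556
Terminal stock prices: S_uuu = 76.04, S_uud = 46.29, S_udd = 28.17, S_ddd = 17.15
Terminal payoffs (K − S): max(-17.04, 0) = 0, max(12.71, 0) = 12.71, max(30.83, 0) = 30.83, max(41.85, 0) = 41.85
Node uu (S = 66.12): continuation = 1/1.04·[0.7556·0.0000 + 0.2444·12.7125] = 2.9880; exercise value = 0.0000 ≤ continuation, so V_uu = 2.9880
Node ud (S = 40.25): continuation = 1/1.04·[0.7556·12.7125 + 0.2444·30.8250] = 16.4808; exercise value = 18.7500 > continuation, so V_ud = 18.7500 (exercise)
Node dd (S = 24.5): continuation = 1/1.04·[0.7556·30.8250 + 0.2444·41.8500] = 32.2308; exercise value = 34.5000 > continuation, so V_dd = 34.5000 (exercise)
Node u (S = 57.5): continuation = 1/1.04·[0.7556·2.9880 + 0.2444·18.7500] = 6.5778; exercise value = 1.5000 ≤ continuation, so V_u = 6.5778
Node d (S = 35): continuation = 1/1.04·[0.7556·18.7500 + 0.2444·34.5000] = 21.7308; exercise value = 24.0000 > continuation, so V_d = 24.0000 (exercise)
Node 0 (S = 50): continuation = 1/1.04·[0.7556·6.5778 + 0.2444·24.0000] = 10.4198; exercise value = 9.0000 ≤ continuation, so V_0 = 10.4198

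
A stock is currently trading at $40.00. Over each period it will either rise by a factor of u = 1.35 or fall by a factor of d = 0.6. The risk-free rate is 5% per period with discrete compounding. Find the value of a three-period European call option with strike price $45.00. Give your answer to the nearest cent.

$9.97

Risk-neutral probability p = (1 + 0.05 − 0.6)/(1.35 − 0.6) = 0.4500/0.7500 = 0.6000
Terminal stock prices: S_uuu = 98.42, S_uud = 43.74, S_udd = 19.44, S_ddd = 8.64
Terminal payoffs (S − K): max(53.42, 0) = 53.42, max(-1.26, 0) = 0, max(-25.56, 0) = 0, max(-36.36, 0) = 0
Node uu (S = 72.9): V_uu = 1/1.05·[0.6000·53.4150 + 0.4000·0.0000] = 30.5229
Node ud (S = 32.4): V_ud = 1/1.05·[0.6000·0.0000 + 0.4000·0.0000] = 0.0000
Node dd (S = 14.4): V_dd = 1/1.05·[0.6000·0.0000 + 0.4000·0.0000] = 0.0000
Node u (S = 54): V_u = 1/1.05·[0.6000·30.5229 + 0.4000·0.0000] = 17.4416
Node d (S = 24): V_d = 1/1.05·[0.6000·0.0000 + 0.4000·0.0000] = 0.0000
Node 0 (S = 40): V_0 = 1/1.05·[0.6000·17.4416 + 0.4000·0.0000] = 9.9666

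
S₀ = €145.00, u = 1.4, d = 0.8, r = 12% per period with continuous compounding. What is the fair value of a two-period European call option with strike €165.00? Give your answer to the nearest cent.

€27.94

Risk-neutral probability p = (e^0.12 − 0.8)/(1.4 − 0.8) = 0.3275/0.6000 = 0.5458
Terminal stock prices: S_uu = 284.2, S_ud = 162.4, S_dd = 92.8
Terminal payoffs (S − K): max(119.2, 0) = 119.2, max(-2.6, 0) = 0, max(-72.2, 0) = 0
Node u (S = 203): V_u = e^(−0.12)·[0.5458·119.2000 + 0.4542·0.0000] = 57.7054
Node d (S = 116): V_d = e^(−0.12)·[0.5458·0.0000 + 0.4542·0.0000] = 0.0000
Node 0 (S = 145): V_0 = e^(−0.12)·[0.5458·57.7054 + 0.4542·0.0000] = 27.9356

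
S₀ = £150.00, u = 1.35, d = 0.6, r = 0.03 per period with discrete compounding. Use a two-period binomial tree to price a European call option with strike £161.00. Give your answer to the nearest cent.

£34.82

Risk-neutral probability p = (1 + 0.03 − 0.6)/(1.35 − 0.6) = 0.4300/0.7500 = 0.5733
Terminal stock prices: S_uu = 273.4, S_ud = 121.5, S_dd = 54
Terminal payoffs (S − K): max(112.4, 0) = 112.4, max(-39.5, 0) = 0, max(-107, 0) = 0
Node u (S = 202.5): V_u = 1/1.03·[0.5733·112.3750 + 0.4267·0.0000] = 62.5518
Node d (S = 90): V_d = 1/1.03·[0.5733·0.0000 + 0.4267·0.0000] = 0.0000
Node 0 (S = 150): V_0 = 1/1.03·[0.5733·62.5518 + 0.4267·0.0000] = 34.8185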